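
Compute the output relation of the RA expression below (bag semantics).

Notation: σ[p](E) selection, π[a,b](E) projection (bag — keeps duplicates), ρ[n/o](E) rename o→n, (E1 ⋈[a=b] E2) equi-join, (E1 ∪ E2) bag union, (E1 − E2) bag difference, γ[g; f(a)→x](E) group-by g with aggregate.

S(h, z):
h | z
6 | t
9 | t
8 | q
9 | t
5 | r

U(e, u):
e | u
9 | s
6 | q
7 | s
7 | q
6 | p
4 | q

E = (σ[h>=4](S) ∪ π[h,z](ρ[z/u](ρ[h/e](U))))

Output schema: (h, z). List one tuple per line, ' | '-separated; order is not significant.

Subexpression sizes:
  S → 5
  σ[h>=4](S) → 5
  U → 6
  ρ[h/e](U) → 6
  ρ[z/u](ρ[h/e](U)) → 6
  π[h,z](ρ[z/u](ρ[h/e](U))) → 6
  (σ[h>=4](S) ∪ π[h,z](ρ[z/u](ρ[h/e](U)))) → 11

== RESULT ==
h | z
4 | q
5 | r
6 | p
6 | q
6 | t
7 | q
7 | s
8 | q
9 | s
9 | t
9 | t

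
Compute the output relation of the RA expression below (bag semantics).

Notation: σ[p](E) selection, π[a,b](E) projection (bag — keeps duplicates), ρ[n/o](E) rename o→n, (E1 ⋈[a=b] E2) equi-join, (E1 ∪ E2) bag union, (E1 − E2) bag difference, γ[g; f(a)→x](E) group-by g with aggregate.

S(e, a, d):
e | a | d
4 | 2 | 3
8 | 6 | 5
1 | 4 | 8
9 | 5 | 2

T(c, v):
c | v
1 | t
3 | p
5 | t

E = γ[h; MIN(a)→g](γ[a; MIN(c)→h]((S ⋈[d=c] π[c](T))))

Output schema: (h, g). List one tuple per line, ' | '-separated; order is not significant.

Per-node cardinality:
  S → 4
  T → 3
  π[c](T) → 3
  (S ⋈[d=c] π[c](T)) → 2
  γ[a; MIN(c)→h]((S ⋈[d=c] π[c](T))) → 2
  γ[h; MIN(a)→g](γ[a; MIN(c)→h]((S ⋈[d=c] π[c](T)))) → 2

== RESULT ==
h | g
3 | 2
5 | 6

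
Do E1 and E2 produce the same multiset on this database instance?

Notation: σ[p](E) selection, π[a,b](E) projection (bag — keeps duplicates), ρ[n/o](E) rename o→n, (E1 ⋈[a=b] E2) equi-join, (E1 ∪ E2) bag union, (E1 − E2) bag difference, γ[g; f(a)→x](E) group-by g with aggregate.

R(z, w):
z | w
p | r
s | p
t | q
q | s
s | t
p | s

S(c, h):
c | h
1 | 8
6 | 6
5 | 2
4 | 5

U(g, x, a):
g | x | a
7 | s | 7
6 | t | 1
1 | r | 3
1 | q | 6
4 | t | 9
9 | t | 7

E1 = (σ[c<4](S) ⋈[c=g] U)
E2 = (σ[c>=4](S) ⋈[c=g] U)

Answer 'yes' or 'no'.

E1 subexpression sizes:
  S → 4
  σ[c<4](S) → 1
  U → 6
  (σ[c<4](S) ⋈[c=g] U) → 2
E2 subexpression sizes:
  S → 4
  σ[c>=4](S) → 3
  U → 6
  (σ[c>=4](S) ⋈[c=g] U) → 2

E1 result:
c | h | g | x | a
1 | 8 | 1 | q | 6
1 | 8 | 1 | r | 3
E2 result:
c | h | g | x | a
4 | 5 | 4 | t | 9
6 | 6 | 6 | t | 1
Witness: (1, 8, 1, 'r', 3) appears 1× in E1 but 0× in E2.

no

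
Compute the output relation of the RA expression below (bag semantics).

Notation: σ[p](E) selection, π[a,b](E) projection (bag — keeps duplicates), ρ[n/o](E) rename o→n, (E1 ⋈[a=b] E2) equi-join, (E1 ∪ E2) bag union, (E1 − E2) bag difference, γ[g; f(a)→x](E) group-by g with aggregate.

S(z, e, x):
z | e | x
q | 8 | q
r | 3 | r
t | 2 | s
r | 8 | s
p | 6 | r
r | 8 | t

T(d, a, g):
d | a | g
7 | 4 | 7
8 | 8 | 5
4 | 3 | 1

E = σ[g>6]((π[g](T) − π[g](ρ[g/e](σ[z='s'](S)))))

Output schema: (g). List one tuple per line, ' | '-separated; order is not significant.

Subexpression sizes:
  T → 3
  π[g](T) → 3
  S → 6
  σ[z='s'](S) → 0
  ρ[g/e](σ[z='s'](S)) → 0
  π[g](ρ[g/e](σ[z='s'](S))) → 0
  (π[g](T) − π[g](ρ[g/e](σ[z='s'](S)))) → 3
  σ[g>6]((π[g](T) − π[g](ρ[g/e](σ[z='s'](S))))) → 1

== RESULT ==
g
7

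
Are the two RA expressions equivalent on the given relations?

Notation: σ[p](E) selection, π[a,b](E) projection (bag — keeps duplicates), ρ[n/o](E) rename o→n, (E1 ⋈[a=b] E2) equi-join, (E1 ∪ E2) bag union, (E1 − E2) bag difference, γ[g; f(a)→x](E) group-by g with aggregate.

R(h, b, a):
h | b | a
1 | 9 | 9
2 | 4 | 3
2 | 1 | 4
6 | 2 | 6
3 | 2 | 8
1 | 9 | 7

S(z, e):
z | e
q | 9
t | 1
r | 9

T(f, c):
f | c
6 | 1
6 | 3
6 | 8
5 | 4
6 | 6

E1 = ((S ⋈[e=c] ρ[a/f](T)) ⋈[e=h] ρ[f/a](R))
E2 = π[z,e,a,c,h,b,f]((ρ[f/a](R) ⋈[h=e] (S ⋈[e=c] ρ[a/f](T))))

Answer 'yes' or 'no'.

E1 subexpression sizes:
  S → 3
  T → 5
  ρ[a/f](T) → 5
  (S ⋈[e=c] ρ[a/f](T)) → 1
  R → 6
  ρ[f/a](R) → 6
  ((S ⋈[e=c] ρ[a/f](T)) ⋈[e=h] ρ[f/a](R)) → 2
E2 subexpression sizes:
  R → 6
  ρ[f/a](R) → 6
  S → 3
  T → 5
  ρ[a/f](T) → 5
  (S ⋈[e=c] ρ[a/f](T)) → 1
  (ρ[f/a](R) ⋈[h=e] (S ⋈[e=c] ρ[a/f](T))) → 2
  π[z,e,a,c,h,b,f]((ρ[f/a](R) ⋈[h=e] (S ⋈[e=c] ρ[a/f](T)))) → 2

E1 and E2 produce the same multiset:
z | e | a | c | h | b | f
t | 1 | 6 | 1 | 1 | 9 | 7
t | 1 | 6 | 1 | 1 | 9 | 9

yes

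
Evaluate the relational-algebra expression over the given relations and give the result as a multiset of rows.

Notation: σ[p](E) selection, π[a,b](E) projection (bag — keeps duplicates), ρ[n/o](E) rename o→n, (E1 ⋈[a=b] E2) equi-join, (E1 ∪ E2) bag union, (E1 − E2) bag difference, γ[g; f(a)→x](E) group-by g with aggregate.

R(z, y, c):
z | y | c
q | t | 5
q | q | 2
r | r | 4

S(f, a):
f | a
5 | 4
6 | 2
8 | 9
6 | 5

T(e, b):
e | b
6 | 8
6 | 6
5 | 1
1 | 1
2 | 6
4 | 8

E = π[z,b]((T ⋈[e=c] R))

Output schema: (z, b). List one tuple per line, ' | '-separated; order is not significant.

Stepwise |·|:
  T → 6
  R → 3
  (T ⋈[e=c] R) → 3
  π[z,b]((T ⋈[e=c] R)) → 3

== RESULT ==
z | b
q | 1
q | 6
r | 8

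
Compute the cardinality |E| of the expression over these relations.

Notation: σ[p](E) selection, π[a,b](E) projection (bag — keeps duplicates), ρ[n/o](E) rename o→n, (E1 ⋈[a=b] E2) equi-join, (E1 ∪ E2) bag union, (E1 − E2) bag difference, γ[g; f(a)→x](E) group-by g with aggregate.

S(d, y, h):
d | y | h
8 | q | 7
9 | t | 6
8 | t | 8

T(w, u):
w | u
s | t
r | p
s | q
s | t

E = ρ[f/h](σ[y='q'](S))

Row counts bottom-up:
  S → 3
  σ[y='q'](S) → 1
  ρ[f/h](σ[y='q'](S)) → 1

|E| = 1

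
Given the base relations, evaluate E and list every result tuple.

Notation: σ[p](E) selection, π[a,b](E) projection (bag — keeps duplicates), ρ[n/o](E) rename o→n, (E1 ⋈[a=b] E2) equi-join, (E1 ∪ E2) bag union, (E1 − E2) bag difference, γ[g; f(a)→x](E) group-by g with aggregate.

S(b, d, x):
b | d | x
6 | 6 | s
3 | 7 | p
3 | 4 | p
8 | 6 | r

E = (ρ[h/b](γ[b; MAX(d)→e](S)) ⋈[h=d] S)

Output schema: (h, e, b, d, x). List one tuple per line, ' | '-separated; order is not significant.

Subexpression sizes:
  S → 4
  γ[b; MAX(d)→e](S) → 3
  ρ[h/b](γ[b; MAX(d)→e](S)) → 3
  S → 4
  (ρ[h/b](γ[b; MAX(d)→e](S)) ⋈[h=d] S) → 2

== RESULT ==
h | e | b | d | x
6 | 6 | 6 | 6 | s
6 | 6 | 8 | 6 | r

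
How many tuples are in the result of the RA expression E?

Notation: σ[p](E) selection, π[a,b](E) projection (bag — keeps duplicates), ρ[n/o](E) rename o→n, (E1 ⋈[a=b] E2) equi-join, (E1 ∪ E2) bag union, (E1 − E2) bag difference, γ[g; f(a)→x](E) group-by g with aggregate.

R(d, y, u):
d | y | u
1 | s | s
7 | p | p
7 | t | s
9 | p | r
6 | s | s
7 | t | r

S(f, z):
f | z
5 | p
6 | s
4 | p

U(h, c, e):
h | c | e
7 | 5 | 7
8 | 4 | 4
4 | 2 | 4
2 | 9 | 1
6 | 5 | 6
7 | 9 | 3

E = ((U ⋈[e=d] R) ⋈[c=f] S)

Subexpression sizes:
  U → 6
  R → 6
  (U ⋈[e=d] R) → 5
  S → 3
  ((U ⋈[e=d] R) ⋈[c=f] S) → 4

|E| = 4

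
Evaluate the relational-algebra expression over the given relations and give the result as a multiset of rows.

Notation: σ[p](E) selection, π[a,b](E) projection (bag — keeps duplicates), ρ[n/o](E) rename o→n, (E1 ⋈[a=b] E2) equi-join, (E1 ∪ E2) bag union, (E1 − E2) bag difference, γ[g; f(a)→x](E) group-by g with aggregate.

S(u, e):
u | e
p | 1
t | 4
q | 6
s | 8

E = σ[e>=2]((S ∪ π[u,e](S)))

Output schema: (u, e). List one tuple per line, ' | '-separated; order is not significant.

Per-node cardinality:
  S → 4
  S → 4
  π[u,e](S) → 4
  (S ∪ π[u,e](S)) → 8
  σ[e>=2]((S ∪ π[u,e](S))) → 6

== RESULT ==
u | e
q | 6
q | 6
s | 8
s | 8
t | 4
t | 4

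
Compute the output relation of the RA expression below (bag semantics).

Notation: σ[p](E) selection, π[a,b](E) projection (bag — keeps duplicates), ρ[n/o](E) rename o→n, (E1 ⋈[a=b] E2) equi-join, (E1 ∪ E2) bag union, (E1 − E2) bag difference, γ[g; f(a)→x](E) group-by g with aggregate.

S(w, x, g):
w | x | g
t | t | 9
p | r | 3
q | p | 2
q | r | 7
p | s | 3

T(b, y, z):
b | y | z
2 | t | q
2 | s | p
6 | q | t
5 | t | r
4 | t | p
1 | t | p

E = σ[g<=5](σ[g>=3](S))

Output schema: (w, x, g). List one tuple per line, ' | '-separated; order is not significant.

Stepwise |·|:
  S → 5
  σ[g>=3](S) → 4
  σ[g<=5](σ[g>=3](S)) → 2

== RESULT ==
w | x | g
p | r | 3
p | s | 3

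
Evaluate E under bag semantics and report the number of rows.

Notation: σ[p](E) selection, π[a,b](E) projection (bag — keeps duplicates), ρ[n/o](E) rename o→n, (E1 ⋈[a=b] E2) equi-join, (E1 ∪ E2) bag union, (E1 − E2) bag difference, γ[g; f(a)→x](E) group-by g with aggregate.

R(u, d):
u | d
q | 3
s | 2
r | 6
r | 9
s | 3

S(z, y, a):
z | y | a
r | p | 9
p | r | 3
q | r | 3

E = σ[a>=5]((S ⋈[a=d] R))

Per-node cardinality:
  S → 3
  R → 5
  (S ⋈[a=d] R) → 5
  σ[a>=5]((S ⋈[a=d] R)) → 1

|E| = 1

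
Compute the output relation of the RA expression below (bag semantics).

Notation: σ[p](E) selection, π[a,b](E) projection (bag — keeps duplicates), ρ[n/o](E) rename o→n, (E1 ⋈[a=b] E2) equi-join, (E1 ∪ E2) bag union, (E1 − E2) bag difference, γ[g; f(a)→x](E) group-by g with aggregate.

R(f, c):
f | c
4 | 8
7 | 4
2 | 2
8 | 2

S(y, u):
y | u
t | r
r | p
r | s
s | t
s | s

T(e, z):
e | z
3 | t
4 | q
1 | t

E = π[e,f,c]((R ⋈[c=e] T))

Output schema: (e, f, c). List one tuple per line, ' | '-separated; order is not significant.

Row counts bottom-up:
  R → 4
  T → 3
  (R ⋈[c=e] T) → 1
  π[e,f,c]((R ⋈[c=e] T)) → 1

== RESULT ==
e | f | c
4 | 7 | 4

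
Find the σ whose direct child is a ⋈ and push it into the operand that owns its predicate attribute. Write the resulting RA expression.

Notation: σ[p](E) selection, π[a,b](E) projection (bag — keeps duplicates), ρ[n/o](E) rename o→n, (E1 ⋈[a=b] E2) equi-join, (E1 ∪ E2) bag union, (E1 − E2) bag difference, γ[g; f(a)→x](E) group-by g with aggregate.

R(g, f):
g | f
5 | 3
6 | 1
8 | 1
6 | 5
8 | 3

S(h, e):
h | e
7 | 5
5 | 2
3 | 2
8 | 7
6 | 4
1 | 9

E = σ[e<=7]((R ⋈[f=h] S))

σ filters on e, owned by the right side.
E' = (R ⋈[f=h] σ[e<=7](S))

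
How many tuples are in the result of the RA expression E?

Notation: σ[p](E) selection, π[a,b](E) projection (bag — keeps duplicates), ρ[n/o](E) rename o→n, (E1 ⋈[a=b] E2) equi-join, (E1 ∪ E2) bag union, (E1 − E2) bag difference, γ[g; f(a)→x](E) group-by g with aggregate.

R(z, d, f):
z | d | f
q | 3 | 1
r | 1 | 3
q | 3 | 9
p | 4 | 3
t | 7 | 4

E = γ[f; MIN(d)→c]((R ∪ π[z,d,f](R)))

Subexpression sizes:
  R → 5
  R → 5
  π[z,d,f](R) → 5
  (R ∪ π[z,d,f](R)) → 10
  γ[f; MIN(d)→c]((R ∪ π[z,d,f](R))) → 4

|E| = 4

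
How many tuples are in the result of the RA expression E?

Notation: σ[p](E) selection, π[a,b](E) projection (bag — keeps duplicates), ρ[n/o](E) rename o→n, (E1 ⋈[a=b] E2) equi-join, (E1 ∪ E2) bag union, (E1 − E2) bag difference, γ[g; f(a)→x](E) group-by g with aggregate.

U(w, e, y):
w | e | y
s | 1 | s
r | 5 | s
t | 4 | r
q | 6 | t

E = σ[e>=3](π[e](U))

Subexpression sizes:
  U → 4
  π[e](U) → 4
  σ[e>=3](π[e](U)) → 3

|E| = 3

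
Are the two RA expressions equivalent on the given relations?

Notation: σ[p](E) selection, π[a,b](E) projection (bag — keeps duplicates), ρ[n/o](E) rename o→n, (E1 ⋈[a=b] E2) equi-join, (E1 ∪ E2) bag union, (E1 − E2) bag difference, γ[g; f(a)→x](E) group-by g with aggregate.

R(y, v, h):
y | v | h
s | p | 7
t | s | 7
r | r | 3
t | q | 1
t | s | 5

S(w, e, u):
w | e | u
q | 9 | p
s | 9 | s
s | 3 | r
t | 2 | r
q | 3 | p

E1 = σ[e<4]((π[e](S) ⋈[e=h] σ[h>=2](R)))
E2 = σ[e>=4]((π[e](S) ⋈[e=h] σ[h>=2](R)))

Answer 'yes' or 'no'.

E1 subexpression sizes:
  S → 5
  π[e](S) → 5
  R → 5
  σ[h>=2](R) → 4
  (π[e](S) ⋈[e=h] σ[h>=2](R)) → 2
  σ[e<4]((π[e](S) ⋈[e=h] σ[h>=2](R))) → 2
E2 subexpression sizes:
  S → 5
  π[e](S) → 5
  R → 5
  σ[h>=2](R) → 4
  (π[e](S) ⋈[e=h] σ[h>=2](R)) → 2
  σ[e>=4]((π[e](S) ⋈[e=h] σ[h>=2](R))) → 0

E1 result:
e | y | v | h
3 | r | r | 3
3 | r | r | 3
E2 result:
e | y | v | h
(0 rows)
Witness: (3, 'r', 'r', 3) appears 2× in E1 but 0× in E2.

no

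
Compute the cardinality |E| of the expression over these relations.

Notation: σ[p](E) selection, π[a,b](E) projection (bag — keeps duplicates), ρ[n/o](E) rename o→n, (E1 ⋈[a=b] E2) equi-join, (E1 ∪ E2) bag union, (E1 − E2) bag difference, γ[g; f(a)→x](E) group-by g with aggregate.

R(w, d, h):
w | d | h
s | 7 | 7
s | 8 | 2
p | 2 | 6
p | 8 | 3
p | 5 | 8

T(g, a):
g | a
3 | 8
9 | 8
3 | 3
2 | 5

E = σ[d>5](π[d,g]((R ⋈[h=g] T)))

Stepwise |·|:
  R → 5
  T → 4
  (R ⋈[h=g] T) → 3
  π[d,g]((R ⋈[h=g] T)) → 3
  σ[d>5](π[d,g]((R ⋈[h=g] T))) → 3

|E| = 3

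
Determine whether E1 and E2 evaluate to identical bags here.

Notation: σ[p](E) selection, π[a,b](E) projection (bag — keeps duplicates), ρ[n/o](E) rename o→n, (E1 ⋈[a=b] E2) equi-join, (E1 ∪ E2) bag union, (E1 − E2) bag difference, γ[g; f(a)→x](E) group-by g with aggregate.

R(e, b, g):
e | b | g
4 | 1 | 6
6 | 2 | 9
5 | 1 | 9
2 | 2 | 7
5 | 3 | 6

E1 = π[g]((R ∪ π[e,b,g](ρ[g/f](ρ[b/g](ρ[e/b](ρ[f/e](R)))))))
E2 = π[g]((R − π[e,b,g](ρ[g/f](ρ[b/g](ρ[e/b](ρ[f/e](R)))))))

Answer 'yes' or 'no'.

E1 stepwise |·|:
  R → 5
  R → 5
  ρ[f/e](R) → 5
  ρ[e/b](ρ[f/e](R)) → 5
  ρ[b/g](ρ[e/b](ρ[f/e](R))) → 5
  ρ[g/f](ρ[b/g](ρ[e/b](ρ[f/e](R)))) → 5
  π[e,b,g](ρ[g/f](ρ[b/g](ρ[e/b](ρ[f/e](R))))) → 5
  (R ∪ π[e,b,g](ρ[g/f](ρ[b/g](ρ[e/b](ρ[f/e](R)))))) → 10
  π[g]((R ∪ π[e,b,g](ρ[g/f](ρ[b/g](ρ[e/b](ρ[f/e](R))))))) → 10
E2 stepwise |·|:
  R → 5
  R → 5
  ρ[f/e](R) → 5
  ρ[e/b](ρ[f/e](R)) → 5
  ρ[b/g](ρ[e/b](ρ[f/e](R))) → 5
  ρ[g/f](ρ[b/g](ρ[e/b](ρ[f/e](R)))) → 5
  π[e,b,g](ρ[g/f](ρ[b/g](ρ[e/b](ρ[f/e](R))))) → 5
  (R − π[e,b,g](ρ[g/f](ρ[b/g](ρ[e/b](ρ[f/e](R)))))) → 5
  π[g]((R − π[e,b,g](ρ[g/f](ρ[b/g](ρ[e/b](ρ[f/e](R))))))) → 5

E1 result:
g
2
4
5
5
6
6
6
7
9
9
E2 result:
g
6
6
7
9
9
Witness: (6,) appears 3× in E1 but 2× in E2.

no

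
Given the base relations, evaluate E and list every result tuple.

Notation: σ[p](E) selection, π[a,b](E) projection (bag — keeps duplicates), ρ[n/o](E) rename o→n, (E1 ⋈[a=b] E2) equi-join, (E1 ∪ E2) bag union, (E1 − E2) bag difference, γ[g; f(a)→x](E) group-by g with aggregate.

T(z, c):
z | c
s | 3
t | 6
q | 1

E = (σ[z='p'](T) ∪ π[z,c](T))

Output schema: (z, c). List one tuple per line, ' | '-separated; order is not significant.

Stepwise |·|:
  T → 3
  σ[z='p'](T) → 0
  T → 3
  π[z,c](T) → 3
  (σ[z='p'](T) ∪ π[z,c](T)) → 3

== RESULT ==
z | c
q | 1
s | 3
t | 6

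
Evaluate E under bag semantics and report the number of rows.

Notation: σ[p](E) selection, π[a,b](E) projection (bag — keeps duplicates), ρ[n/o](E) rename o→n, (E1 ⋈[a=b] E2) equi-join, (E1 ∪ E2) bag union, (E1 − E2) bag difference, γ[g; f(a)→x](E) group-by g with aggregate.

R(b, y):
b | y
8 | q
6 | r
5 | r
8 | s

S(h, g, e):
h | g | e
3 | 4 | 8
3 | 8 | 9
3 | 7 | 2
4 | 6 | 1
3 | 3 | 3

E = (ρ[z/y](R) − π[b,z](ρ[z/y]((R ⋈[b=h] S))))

Stepwise |·|:
  R → 4
  ρ[z/y](R) → 4
  R → 4
  S → 5
  (R ⋈[b=h] S) → 0
  ρ[z/y]((R ⋈[b=h] S)) → 0
  π[b,z](ρ[z/y]((R ⋈[b=h] S))) → 0
  (ρ[z/y](R) − π[b,z](ρ[z/y]((R ⋈[b=h] S)))) → 4

|E| = 4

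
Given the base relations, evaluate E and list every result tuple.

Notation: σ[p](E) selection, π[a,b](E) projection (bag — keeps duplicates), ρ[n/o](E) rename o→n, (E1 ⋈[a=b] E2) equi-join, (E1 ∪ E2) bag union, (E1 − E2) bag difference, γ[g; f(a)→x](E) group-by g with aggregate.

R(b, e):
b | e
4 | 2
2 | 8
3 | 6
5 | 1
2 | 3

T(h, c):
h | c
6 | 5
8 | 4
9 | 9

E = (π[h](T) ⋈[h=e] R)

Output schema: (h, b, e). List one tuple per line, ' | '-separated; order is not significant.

Row counts bottom-up:
  T → 3
  π[h](T) → 3
  R → 5
  (π[h](T) ⋈[h=e] R) → 2

== RESULT ==
h | b | e
6 | 3 | 6
8 | 2 | 8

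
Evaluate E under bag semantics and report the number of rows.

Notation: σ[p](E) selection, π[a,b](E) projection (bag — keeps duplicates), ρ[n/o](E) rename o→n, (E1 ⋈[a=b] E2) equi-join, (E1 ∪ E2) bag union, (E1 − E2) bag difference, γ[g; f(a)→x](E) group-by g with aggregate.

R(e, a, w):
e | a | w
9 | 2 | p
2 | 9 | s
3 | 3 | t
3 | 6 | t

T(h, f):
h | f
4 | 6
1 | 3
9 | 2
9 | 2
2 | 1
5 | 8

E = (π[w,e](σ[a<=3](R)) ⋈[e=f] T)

Row counts bottom-up:
  R → 4
  σ[a<=3](R) → 2
  π[w,e](σ[a<=3](R)) → 2
  T → 6
  (π[w,e](σ[a<=3](R)) ⋈[e=f] T) → 1

|E| = 1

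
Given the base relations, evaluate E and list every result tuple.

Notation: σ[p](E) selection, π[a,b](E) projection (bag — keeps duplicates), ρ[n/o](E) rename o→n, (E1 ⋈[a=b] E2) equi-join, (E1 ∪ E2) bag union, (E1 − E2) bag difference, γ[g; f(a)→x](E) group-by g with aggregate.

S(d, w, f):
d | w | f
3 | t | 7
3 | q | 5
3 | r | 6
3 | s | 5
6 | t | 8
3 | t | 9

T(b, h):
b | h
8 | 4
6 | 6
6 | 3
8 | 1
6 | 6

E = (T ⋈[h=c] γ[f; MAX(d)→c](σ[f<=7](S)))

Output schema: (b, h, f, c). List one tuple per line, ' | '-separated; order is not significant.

Stepwise |·|:
  T → 5
  S → 6
  σ[f<=7](S) → 4
  γ[f; MAX(d)→c](σ[f<=7](S)) → 3
  (T ⋈[h=c] γ[f; MAX(d)→c](σ[f<=7](S))) → 3

== RESULT ==
b | h | f | c
6 | 3 | 5 | 3
6 | 3 | 6 | 3
6 | 3 | 7 | 3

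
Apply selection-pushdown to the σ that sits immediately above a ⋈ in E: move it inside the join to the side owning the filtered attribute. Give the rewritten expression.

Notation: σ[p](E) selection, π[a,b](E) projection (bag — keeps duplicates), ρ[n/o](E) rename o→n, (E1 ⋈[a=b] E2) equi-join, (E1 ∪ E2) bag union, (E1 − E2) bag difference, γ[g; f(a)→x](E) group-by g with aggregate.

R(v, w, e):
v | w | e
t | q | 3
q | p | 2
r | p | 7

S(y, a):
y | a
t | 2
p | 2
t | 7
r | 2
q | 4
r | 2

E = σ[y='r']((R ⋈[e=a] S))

σ filters on y, owned by the right side.
E' = (R ⋈[e=a] σ[y='r'](S))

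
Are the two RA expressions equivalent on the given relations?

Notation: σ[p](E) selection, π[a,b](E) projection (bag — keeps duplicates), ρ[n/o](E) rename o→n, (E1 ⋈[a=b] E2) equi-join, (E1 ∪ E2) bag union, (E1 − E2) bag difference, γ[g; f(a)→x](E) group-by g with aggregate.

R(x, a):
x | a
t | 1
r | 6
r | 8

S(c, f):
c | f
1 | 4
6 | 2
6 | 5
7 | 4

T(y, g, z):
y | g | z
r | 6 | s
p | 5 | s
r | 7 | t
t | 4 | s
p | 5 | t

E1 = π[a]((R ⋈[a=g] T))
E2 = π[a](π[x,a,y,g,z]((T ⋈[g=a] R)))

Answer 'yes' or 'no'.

E1 stepwise |·|:
  R → 3
  T → 5
  (R ⋈[a=g] T) → 1
  π[a]((R ⋈[a=g] T)) → 1
E2 stepwise |·|:
  T → 5
  R → 3
  (T ⋈[g=a] R) → 1
  π[x,a,y,g,z]((T ⋈[g=a] R)) → 1
  π[a](π[x,a,y,g,z]((T ⋈[g=a] R))) → 1

E1 and E2 produce the same multiset:
a
6

yes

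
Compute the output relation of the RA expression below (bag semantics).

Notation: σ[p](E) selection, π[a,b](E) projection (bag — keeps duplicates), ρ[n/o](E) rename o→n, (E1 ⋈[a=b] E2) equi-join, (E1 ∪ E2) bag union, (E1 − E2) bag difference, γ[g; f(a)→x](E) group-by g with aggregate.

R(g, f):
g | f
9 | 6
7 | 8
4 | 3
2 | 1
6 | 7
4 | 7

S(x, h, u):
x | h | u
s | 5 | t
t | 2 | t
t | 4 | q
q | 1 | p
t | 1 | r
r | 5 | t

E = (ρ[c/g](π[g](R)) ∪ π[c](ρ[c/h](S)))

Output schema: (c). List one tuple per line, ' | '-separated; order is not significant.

Per-node cardinality:
  R → 6
  π[g](R) → 6
  ρ[c/g](π[g](R)) → 6
  S → 6
  ρ[c/h](S) → 6
  π[c](ρ[c/h](S)) → 6
  (ρ[c/g](π[g](R)) ∪ π[c](ρ[c/h](S))) → 12

== RESULT ==
c
1
1
2
2
4
4
4
5
5
6
7
9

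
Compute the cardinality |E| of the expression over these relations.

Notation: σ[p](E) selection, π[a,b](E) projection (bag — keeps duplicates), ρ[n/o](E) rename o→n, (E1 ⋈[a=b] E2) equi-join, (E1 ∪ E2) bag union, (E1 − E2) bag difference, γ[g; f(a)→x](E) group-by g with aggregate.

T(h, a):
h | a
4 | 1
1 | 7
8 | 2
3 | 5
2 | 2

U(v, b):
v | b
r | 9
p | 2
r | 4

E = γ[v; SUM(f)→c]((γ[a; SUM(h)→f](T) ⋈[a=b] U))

Row counts bottom-up:
  T → 5
  γ[a; SUM(h)→f](T) → 4
  U → 3
  (γ[a; SUM(h)→f](T) ⋈[a=b] U) → 1
  γ[v; SUM(f)→c]((γ[a; SUM(h)→f](T) ⋈[a=b] U)) → 1

|E| = 1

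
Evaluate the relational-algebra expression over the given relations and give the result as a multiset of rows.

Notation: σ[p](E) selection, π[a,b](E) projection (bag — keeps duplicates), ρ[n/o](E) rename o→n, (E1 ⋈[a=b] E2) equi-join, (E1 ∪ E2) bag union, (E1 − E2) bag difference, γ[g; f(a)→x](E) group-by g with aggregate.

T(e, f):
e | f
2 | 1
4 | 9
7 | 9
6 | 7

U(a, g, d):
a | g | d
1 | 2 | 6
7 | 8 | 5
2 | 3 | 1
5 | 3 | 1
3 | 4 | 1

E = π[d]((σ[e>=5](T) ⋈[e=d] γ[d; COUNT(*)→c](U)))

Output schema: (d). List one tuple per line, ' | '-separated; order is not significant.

Row counts bottom-up:
  T → 4
  σ[e>=5](T) → 2
  U → 5
  γ[d; COUNT(*)→c](U) → 3
  (σ[e>=5](T) ⋈[e=d] γ[d; COUNT(*)→c](U)) → 1
  π[d]((σ[e>=5](T) ⋈[e=d] γ[d; COUNT(*)→c](U))) → 1

== RESULT ==
d
6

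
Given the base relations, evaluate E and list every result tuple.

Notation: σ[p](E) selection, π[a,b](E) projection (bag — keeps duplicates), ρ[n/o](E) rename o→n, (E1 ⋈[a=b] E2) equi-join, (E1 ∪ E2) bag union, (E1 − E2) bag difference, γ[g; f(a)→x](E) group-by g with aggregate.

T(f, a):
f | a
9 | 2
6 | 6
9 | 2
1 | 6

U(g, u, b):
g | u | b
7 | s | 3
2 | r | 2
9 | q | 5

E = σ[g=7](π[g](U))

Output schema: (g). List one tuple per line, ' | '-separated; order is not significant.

Subexpression sizes:
  U → 3
  π[g](U) → 3
  σ[g=7](π[g](U)) → 1

== RESULT ==
g
7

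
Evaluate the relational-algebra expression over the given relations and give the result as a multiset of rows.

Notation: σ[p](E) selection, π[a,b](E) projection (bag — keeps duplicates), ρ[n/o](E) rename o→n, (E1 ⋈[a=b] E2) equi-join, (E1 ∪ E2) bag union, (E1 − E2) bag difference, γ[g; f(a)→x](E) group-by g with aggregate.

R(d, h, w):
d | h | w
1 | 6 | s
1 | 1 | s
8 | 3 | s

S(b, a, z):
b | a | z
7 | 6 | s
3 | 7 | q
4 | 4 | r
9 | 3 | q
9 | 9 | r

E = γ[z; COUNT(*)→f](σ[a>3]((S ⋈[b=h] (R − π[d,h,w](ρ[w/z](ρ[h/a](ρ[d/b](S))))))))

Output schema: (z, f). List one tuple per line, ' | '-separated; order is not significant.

Subexpression sizes:
  S → 5
  R → 3
  S → 5
  ρ[d/b](S) → 5
  ρ[h/a](ρ[d/b](S)) → 5
  ρ[w/z](ρ[h/a](ρ[d/b](S))) → 5
  π[d,h,w](ρ[w/z](ρ[h/a](ρ[d/b](S)))) → 5
  (R − π[d,h,w](ρ[w/z](ρ[h/a](ρ[d/b](S))))) → 3
  (S ⋈[b=h] (R − π[d,h,w](ρ[w/z](ρ[h/a](ρ[d/b](S)))))) → 1
  σ[a>3]((S ⋈[b=h] (R − π[d,h,w](ρ[w/z](ρ[h/a](ρ[d/b](S))))))) → 1
  γ[z; COUNT(*)→f](σ[a>3]((S ⋈[b=h] (R − π[d,h,w](ρ[w/z](ρ[h/a](ρ[d/b](S)))))))) → 1

== RESULT ==
z | f
q | 1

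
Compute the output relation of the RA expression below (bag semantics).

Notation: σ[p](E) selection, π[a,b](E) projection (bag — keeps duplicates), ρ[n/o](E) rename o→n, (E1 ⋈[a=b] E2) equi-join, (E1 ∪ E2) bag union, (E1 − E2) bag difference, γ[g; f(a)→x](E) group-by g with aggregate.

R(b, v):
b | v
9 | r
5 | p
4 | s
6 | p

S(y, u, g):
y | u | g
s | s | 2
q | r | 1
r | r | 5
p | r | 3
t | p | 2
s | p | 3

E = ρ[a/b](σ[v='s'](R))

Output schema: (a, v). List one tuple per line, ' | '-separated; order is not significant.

Per-node cardinality:
  R → 4
  σ[v='s'](R) → 1
  ρ[a/b](σ[v='s'](R)) → 1

== RESULT ==
a | v
4 | s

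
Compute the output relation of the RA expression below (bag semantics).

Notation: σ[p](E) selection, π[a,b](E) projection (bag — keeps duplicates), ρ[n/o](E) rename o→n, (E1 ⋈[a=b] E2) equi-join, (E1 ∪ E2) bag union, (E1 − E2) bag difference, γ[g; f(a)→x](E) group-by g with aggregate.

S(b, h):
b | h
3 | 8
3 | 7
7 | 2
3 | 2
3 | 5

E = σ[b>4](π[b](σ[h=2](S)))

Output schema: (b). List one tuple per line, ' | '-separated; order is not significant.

Per-node cardinality:
  S → 5
  σ[h=2](S) → 2
  π[b](σ[h=2](S)) → 2
  σ[b>4](π[b](σ[h=2](S))) → 1

== RESULT ==
b
7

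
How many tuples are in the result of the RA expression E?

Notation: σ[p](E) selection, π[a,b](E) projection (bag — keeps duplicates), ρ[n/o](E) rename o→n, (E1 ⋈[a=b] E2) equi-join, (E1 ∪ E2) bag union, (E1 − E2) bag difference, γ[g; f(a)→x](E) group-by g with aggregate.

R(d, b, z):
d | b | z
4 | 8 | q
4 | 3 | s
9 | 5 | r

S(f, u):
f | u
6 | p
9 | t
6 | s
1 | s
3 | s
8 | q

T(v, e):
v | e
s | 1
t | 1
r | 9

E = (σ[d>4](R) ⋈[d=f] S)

Per-node cardinality:
  R → 3
  σ[d>4](R) → 1
  S → 6
  (σ[d>4](R) ⋈[d=f] S) → 1

|E| = 1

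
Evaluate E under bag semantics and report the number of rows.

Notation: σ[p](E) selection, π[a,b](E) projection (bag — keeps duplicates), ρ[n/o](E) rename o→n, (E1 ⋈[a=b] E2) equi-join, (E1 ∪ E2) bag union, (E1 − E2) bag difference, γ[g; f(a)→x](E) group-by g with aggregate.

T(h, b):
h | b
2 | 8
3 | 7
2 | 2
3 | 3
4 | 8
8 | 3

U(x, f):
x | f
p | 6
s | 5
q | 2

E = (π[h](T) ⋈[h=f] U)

Stepwise |·|:
  T → 6
  π[h](T) → 6
  U → 3
  (π[h](T) ⋈[h=f] U) → 2

|E| = 2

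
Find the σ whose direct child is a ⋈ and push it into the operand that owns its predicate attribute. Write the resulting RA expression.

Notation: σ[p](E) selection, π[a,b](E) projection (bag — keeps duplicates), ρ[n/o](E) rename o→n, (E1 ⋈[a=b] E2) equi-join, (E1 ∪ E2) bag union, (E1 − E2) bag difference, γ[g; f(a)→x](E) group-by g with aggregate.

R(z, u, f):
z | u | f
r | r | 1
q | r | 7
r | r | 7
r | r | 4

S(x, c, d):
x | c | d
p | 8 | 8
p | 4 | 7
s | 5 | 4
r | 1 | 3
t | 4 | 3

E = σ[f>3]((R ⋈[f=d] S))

σ filters on f, owned by the left side.
E' = (σ[f>3](R) ⋈[f=d] S)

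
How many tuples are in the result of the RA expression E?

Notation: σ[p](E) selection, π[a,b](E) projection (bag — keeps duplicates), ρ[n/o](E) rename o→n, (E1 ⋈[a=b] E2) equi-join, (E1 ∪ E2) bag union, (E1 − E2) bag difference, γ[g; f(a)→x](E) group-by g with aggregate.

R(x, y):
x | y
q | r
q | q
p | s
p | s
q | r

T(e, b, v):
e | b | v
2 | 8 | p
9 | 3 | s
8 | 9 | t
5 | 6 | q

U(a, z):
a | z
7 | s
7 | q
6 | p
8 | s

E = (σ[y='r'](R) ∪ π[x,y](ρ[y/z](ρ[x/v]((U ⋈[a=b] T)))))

Subexpression sizes:
  R → 5
  σ[y='r'](R) → 2
  U → 4
  T → 4
  (U ⋈[a=b] T) → 2
  ρ[x/v]((U ⋈[a=b] T)) → 2
  ρ[y/z](ρ[x/v]((U ⋈[a=b] T))) → 2
  π[x,y](ρ[y/z](ρ[x/v]((U ⋈[a=b] T)))) → 2
  (σ[y='r'](R) ∪ π[x,y](ρ[y/z](ρ[x/v]((U ⋈[a=b] T))))) → 4

|E| = 4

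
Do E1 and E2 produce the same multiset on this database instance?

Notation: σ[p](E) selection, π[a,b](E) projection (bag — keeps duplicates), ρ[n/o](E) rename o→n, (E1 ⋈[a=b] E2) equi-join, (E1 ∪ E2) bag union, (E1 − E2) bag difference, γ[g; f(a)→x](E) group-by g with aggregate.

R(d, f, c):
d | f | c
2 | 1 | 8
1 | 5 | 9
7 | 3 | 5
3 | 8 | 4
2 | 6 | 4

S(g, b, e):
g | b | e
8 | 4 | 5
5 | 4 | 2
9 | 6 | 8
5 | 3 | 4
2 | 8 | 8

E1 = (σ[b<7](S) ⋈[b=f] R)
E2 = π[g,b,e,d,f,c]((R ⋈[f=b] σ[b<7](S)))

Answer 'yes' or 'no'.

E1 subexpression sizes:
  S → 5
  σ[b<7](S) → 4
  R → 5
  (σ[b<7](S) ⋈[b=f] R) → 2
E2 subexpression sizes:
  R → 5
  S → 5
  σ[b<7](S) → 4
  (R ⋈[f=b] σ[b<7](S)) → 2
  π[g,b,e,d,f,c]((R ⋈[f=b] σ[b<7](S))) → 2

E1 and E2 produce the same multiset:
g | b | e | d | f | c
5 | 3 | 4 | 7 | 3 | 5
9 | 6 | 8 | 2 | 6 | 4

yes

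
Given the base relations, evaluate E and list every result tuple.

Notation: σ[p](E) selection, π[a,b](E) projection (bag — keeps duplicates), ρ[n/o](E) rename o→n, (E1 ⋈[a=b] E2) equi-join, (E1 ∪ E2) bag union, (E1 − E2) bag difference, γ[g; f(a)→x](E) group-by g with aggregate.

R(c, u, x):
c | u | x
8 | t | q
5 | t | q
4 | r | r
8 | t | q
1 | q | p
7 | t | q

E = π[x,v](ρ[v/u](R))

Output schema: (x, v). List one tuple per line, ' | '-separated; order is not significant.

Per-node cardinality:
  R → 6
  ρ[v/u](R) → 6
  π[x,v](ρ[v/u](R)) → 6

== RESULT ==
x | v
p | q
q | t
q | t
q | t
q | t
r | r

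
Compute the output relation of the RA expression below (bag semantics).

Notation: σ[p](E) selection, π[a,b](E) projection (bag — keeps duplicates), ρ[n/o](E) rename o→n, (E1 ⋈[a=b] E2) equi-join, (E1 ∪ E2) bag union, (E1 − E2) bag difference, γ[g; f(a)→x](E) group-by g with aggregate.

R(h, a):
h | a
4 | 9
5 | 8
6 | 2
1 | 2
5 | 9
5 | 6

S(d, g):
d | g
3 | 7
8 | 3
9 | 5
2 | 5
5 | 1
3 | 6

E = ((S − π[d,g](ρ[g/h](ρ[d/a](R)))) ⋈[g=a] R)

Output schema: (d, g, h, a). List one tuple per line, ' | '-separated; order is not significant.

Row counts bottom-up:
  S → 6
  R → 6
  ρ[d/a](R) → 6
  ρ[g/h](ρ[d/a](R)) → 6
  π[d,g](ρ[g/h](ρ[d/a](R))) → 6
  (S − π[d,g](ρ[g/h](ρ[d/a](R)))) → 5
  R → 6
  ((S − π[d,g](ρ[g/h](ρ[d/a](R)))) ⋈[g=a] R) → 1

== RESULT ==
d | g | h | a
3 | 6 | 5 | 6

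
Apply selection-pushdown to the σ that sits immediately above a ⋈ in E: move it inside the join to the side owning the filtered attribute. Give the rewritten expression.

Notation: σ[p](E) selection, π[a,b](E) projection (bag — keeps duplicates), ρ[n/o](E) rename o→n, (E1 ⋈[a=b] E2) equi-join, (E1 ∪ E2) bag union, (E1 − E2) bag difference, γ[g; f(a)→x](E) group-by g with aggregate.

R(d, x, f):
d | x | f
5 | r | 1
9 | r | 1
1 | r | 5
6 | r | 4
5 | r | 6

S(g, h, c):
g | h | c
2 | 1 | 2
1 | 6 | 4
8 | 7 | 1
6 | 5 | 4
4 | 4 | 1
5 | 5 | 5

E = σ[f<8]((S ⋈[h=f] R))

σ filters on f, owned by the right side.
E' = (S ⋈[h=f] σ[f<8](R))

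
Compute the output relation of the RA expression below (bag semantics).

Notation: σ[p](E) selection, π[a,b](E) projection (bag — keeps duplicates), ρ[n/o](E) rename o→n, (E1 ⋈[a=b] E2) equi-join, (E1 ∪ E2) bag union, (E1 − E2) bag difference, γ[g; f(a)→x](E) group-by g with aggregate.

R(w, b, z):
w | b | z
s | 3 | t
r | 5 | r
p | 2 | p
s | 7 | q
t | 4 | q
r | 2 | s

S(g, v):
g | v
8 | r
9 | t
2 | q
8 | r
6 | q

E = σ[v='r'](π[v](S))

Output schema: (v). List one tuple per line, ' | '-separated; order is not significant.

Subexpression sizes:
  S → 5
  π[v](S) → 5
  σ[v='r'](π[v](S)) → 2

== RESULT ==
v
r
r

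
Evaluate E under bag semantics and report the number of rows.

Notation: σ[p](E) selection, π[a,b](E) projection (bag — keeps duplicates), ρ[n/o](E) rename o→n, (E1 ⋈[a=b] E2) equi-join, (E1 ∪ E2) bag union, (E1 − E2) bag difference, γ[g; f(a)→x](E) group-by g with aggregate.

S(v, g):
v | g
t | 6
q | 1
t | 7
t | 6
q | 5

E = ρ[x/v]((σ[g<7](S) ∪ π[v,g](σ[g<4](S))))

Stepwise |·|:
  S → 5
  σ[g<7](S) → 4
  S → 5
  σ[g<4](S) → 1
  π[v,g](σ[g<4](S)) → 1
  (σ[g<7](S) ∪ π[v,g](σ[g<4](S))) → 5
  ρ[x/v]((σ[g<7](S) ∪ π[v,g](σ[g<4](S)))) → 5

|E| = 5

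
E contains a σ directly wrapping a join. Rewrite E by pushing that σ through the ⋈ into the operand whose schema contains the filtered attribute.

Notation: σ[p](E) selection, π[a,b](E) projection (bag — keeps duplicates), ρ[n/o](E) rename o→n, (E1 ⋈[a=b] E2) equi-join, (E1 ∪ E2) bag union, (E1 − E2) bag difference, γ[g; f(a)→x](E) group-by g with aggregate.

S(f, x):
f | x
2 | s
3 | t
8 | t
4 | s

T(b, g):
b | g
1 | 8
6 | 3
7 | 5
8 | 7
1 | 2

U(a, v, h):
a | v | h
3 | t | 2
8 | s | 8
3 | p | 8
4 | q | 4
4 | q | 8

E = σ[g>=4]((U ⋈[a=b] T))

σ filters on g, owned by the right side.
E' = (U ⋈[a=b] σ[g>=4](T))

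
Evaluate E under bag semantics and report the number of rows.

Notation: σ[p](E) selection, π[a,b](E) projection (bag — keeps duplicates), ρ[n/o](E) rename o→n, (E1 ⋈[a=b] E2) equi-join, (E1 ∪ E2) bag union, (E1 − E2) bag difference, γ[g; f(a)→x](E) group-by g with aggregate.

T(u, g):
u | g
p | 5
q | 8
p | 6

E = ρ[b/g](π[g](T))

Subexpression sizes:
  T → 3
  π[g](T) → 3
  ρ[b/g](π[g](T)) → 3

|E| = 3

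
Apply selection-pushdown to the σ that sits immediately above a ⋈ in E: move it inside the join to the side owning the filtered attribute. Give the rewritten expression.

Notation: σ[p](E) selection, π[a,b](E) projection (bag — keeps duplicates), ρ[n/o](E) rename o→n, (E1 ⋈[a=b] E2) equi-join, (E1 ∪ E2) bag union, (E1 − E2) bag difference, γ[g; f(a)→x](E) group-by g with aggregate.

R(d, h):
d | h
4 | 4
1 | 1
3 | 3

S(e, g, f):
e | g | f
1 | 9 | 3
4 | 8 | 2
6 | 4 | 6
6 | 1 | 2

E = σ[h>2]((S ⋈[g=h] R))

σ filters on h, owned by the right side.
E' = (S ⋈[g=h] σ[h>2](R))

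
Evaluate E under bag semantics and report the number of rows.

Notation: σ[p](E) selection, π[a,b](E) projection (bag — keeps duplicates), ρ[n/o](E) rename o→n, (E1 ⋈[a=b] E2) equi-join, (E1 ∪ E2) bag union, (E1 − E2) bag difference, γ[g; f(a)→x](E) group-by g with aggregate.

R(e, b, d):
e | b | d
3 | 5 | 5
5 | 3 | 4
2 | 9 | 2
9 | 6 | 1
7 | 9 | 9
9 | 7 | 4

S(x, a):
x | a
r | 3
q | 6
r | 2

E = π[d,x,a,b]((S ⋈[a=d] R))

Subexpression sizes:
  S → 3
  R → 6
  (S ⋈[a=d] R) → 1
  π[d,x,a,b]((S ⋈[a=d] R)) → 1

|E| = 1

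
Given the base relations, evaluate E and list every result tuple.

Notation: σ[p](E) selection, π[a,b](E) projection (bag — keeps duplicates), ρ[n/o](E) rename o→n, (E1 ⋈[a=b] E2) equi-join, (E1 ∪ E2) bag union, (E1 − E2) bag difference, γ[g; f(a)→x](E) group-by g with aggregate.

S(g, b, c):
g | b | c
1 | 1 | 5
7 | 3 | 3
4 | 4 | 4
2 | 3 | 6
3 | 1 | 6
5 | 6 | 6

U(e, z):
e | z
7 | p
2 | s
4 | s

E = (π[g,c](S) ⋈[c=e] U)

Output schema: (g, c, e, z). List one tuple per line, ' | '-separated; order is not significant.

Row counts bottom-up:
  S → 6
  π[g,c](S) → 6
  U → 3
  (π[g,c](S) ⋈[c=e] U) → 1

== RESULT ==
g | c | e | z
4 | 4 | 4 | s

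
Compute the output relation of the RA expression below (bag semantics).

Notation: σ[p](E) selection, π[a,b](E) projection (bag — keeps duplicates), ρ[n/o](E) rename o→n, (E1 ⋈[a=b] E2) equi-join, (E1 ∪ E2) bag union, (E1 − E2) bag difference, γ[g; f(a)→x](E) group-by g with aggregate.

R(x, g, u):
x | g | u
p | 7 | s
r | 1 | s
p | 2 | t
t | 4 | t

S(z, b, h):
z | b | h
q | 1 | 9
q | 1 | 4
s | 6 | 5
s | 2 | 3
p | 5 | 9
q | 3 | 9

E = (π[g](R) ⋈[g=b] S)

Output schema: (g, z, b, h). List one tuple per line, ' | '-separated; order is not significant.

Per-node cardinality:
  R → 4
  π[g](R) → 4
  S → 6
  (π[g](R) ⋈[g=b] S) → 3

== RESULT ==
g | z | b | h
1 | q | 1 | 4
1 | q | 1 | 9
2 | s | 2 | 3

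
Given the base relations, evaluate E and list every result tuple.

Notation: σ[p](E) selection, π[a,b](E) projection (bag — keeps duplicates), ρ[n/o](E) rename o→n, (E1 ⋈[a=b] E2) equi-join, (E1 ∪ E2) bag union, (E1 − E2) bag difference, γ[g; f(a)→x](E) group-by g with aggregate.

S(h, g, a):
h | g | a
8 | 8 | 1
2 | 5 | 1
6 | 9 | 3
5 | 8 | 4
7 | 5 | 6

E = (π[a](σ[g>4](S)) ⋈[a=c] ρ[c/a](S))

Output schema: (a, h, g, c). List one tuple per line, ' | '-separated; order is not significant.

Subexpression sizes:
  S → 5
  σ[g>4](S) → 5
  π[a](σ[g>4](S)) → 5
  S → 5
  ρ[c/a](S) → 5
  (π[a](σ[g>4](S)) ⋈[a=c] ρ[c/a](S)) → 7

== RESULT ==
a | h | g | c
1 | 2 | 5 | 1
1 | 2 | 5 | 1
1 | 8 | 8 | 1
1 | 8 | 8 | 1
3 | 6 | 9 | 3
4 | 5 | 8 | 4
6 | 7 | 5 | 6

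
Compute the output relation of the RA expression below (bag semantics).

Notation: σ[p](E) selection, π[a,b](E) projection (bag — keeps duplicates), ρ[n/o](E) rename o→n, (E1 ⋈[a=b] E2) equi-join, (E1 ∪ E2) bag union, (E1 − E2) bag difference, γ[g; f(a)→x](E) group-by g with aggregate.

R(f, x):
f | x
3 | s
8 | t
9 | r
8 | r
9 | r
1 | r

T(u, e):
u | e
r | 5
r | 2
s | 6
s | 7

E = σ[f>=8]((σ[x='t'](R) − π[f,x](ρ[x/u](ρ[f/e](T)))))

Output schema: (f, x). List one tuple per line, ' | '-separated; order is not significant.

Stepwise |·|:
  R → 6
  σ[x='t'](R) → 1
  T → 4
  ρ[f/e](T) → 4
  ρ[x/u](ρ[f/e](T)) → 4
  π[f,x](ρ[x/u](ρ[f/e](T))) → 4
  (σ[x='t'](R) − π[f,x](ρ[x/u](ρ[f/e](T)))) → 1
  σ[f>=8]((σ[x='t'](R) − π[f,x](ρ[x/u](ρ[f/e](T))))) → 1

== RESULT ==
f | x
8 | t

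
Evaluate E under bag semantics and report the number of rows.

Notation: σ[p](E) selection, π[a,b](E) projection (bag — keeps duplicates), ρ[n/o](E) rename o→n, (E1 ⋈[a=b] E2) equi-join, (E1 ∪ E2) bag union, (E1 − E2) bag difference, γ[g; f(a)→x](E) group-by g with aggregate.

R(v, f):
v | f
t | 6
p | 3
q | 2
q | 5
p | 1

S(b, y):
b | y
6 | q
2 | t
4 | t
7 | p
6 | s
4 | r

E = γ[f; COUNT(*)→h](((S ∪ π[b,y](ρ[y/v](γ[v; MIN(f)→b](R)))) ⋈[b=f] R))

Stepwise |·|:
  S → 6
  R → 5
  γ[v; MIN(f)→b](R) → 3
  ρ[y/v](γ[v; MIN(f)→b](R)) → 3
  π[b,y](ρ[y/v](γ[v; MIN(f)→b](R))) → 3
  (S ∪ π[b,y](ρ[y/v](γ[v; MIN(f)→b](R)))) → 9
  R → 5
  ((S ∪ π[b,y](ρ[y/v](γ[v; MIN(f)→b](R)))) ⋈[b=f] R) → 6
  γ[f; COUNT(*)→h](((S ∪ π[b,y](ρ[y/v](γ[v; MIN(f)→b](R)))) ⋈[b=f] R)) → 3

|E| = 3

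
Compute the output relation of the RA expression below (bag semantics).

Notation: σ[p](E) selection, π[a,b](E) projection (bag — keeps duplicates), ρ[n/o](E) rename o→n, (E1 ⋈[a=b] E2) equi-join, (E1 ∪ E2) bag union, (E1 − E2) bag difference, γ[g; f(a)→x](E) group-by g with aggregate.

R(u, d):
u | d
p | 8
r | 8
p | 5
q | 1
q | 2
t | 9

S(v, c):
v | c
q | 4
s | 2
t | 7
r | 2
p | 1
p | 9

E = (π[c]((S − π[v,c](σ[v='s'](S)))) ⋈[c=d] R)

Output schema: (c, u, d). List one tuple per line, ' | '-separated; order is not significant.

Row counts bottom-up:
  S → 6
  S → 6
  σ[v='s'](S) → 1
  π[v,c](σ[v='s'](S)) → 1
  (S − π[v,c](σ[v='s'](S))) → 5
  π[c]((S − π[v,c](σ[v='s'](S)))) → 5
  R → 6
  (π[c]((S − π[v,c](σ[v='s'](S)))) ⋈[c=d] R) → 3

== RESULT ==
c | u | d
1 | q | 1
2 | q | 2
9 | t | 9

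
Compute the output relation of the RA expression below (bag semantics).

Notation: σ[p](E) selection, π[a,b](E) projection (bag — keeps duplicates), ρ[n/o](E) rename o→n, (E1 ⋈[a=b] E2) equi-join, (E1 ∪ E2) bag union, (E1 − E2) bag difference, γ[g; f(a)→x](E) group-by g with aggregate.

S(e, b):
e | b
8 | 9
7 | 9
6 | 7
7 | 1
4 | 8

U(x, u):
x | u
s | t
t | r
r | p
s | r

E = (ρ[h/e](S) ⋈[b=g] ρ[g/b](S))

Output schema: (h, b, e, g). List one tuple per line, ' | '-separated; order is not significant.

Row counts bottom-up:
  S → 5
  ρ[h/e](S) → 5
  S → 5
  ρ[g/b](S) → 5
  (ρ[h/e](S) ⋈[b=g] ρ[g/b](S)) → 7

== RESULT ==
h | b | e | g
4 | 8 | 4 | 8
6 | 7 | 6 | 7
7 | 1 | 7 | 1
7 | 9 | 7 | 9
7 | 9 | 8 | 9
8 | 9 | 7 | 9
8 | 9 | 8 | 9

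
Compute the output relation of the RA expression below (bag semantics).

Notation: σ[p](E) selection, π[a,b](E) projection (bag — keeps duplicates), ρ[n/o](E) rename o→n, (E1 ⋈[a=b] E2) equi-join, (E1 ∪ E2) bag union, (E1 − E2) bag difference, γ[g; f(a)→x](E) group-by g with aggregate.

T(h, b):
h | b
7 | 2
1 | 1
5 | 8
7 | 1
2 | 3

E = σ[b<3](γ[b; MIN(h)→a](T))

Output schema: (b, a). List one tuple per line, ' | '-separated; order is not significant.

Per-node cardinality:
  T → 5
  γ[b; MIN(h)→a](T) → 4
  σ[b<3](γ[b; MIN(h)→a](T)) → 2

== RESULT ==
b | a
1 | 1
2 | 7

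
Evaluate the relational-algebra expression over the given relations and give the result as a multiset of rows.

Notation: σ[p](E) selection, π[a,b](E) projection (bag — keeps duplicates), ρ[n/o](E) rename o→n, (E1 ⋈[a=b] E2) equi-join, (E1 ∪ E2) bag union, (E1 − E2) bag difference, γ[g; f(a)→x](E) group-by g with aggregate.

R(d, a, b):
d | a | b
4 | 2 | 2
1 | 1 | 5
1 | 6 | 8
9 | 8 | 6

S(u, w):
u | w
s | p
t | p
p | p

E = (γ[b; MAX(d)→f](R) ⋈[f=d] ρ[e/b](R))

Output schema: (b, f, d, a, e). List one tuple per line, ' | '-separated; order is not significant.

Subexpression sizes:
  R → 4
  γ[b; MAX(d)→f](R) → 4
  R → 4
  ρ[e/b](R) → 4
  (γ[b; MAX(d)→f](R) ⋈[f=d] ρ[e/b](R)) → 6

== RESULT ==
b | f | d | a | e
2 | 4 | 4 | 2 | 2
5 | 1 | 1 | 1 | 5
5 | 1 | 1 | 6 | 8
6 | 9 | 9 | 8 | 6
8 | 1 | 1 | 1 | 5
8 | 1 | 1 | 6 | 8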